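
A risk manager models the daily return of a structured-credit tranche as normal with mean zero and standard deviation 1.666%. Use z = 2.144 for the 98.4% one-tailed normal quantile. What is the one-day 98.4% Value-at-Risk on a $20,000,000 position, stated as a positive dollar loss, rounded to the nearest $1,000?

$714,000

VaR = z·σ = 2.144 × 1.666% = 3.572%.
On $20,000,000: 0.03572 × $20,000,000 = $714,400.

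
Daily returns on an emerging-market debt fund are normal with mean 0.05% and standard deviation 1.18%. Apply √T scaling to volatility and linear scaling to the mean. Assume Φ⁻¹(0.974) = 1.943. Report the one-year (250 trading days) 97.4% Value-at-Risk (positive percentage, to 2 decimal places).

σ_{250d} = 1.18% × √250 = 18.657%; μ_{250d} = 250 × 0.05% = 12.500%.
VaR = −(12.500%) + 1.943 × 18.657% = 23.751%.

23.75%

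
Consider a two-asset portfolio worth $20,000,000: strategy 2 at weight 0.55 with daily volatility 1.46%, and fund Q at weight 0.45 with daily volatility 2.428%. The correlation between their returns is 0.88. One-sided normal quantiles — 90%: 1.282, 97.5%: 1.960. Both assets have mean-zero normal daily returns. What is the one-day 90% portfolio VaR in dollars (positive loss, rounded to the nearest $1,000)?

$472,000

σ_p² = 0.55²·1.46² + 0.45²·2.428² + 2·0.88·0.55·0.45·1.46·2.428 = 3.3827 (%²).
σ_p = √3.3827 = 1.839%.
VaR = 1.282 × 1.839% = 2.358%; on $20,000,000 that is $471,600.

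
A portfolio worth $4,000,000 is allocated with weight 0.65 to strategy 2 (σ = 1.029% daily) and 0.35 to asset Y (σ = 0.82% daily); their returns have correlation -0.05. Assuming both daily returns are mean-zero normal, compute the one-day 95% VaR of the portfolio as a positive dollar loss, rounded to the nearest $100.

σ_p² = 0.65²·1.029² + 0.35²·0.82² + 2·-0.05·0.65·0.35·1.029·0.82 = 0.5105 (%²).
σ_p = √0.5105 = 0.715%.
At 95%, z = 1.645.
VaR = 1.645 × 0.715% = 1.176%; on $4,000,000 that is $47,040.

$47,000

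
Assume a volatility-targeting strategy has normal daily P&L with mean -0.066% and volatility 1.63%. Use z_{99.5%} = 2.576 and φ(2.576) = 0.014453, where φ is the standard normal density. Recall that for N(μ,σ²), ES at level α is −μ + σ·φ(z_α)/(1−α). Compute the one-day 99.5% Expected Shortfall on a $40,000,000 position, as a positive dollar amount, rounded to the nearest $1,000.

Tail multiplier: φ(z)/(1−α) = 0.014453 / 0.005 = 2.891.
ES = −(-0.066%) + 1.63% × 2.891 = 4.778%.
On $40,000,000: 0.04778 × $40,000,000 = $1,911,200.

$1,911,000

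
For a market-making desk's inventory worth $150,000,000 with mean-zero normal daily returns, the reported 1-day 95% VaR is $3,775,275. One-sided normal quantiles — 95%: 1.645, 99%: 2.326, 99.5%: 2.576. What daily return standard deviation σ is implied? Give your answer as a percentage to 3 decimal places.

1.530%

VaR as a fraction: $3,775,275 / $150,000,000 = 2.517%.
σ = VaR / z = 2.517% / 1.645 = 1.530%.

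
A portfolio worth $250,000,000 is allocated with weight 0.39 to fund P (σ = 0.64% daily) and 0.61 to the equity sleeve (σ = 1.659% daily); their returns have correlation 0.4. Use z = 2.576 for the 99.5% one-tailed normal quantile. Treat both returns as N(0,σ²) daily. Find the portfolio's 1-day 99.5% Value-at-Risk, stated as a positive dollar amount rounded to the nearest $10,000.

σ_p² = 0.39²·0.64² + 0.61²·1.659² + 2·0.4·0.39·0.61·0.64·1.659 = 1.2885 (%²).
σ_p = √1.2885 = 1.135%.
VaR = 2.576 × 1.135% = 2.924%; on $250,000,000 that is $7,310,000.

$7,310,000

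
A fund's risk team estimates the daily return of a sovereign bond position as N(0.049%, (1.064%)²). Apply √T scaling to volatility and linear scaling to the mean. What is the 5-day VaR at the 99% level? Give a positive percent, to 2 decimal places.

5.29%

At 99%, z = 2.326.
σ_{5d} = 1.064% × √5 = 2.379%; μ_{5d} = 5 × 0.049% = 0.245%.
VaR = −(0.245%) + 2.326 × 2.379% = 5.289%.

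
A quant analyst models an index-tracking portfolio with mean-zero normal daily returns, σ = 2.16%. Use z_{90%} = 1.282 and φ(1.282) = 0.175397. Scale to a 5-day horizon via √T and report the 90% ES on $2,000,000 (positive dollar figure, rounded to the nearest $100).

$169,400

σ_{5d} = 2.16% × √5 = 4.830%.
ES multiplier = φ(z)/(1−α) = 0.175397/0.1 = 1.754.
ES = 4.830% × 1.754 = 8.472%; on $2,000,000: $169,440.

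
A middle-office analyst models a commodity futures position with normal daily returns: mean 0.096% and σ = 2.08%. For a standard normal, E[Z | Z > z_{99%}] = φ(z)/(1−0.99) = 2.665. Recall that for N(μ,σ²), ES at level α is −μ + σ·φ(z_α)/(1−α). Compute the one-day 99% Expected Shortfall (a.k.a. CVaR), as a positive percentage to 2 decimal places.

ES = −(0.096%) + 2.08% × 2.665 = 5.447%.

5.45%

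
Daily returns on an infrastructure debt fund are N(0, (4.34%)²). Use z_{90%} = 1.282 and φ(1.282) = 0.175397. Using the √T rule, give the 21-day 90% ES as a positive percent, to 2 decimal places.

34.88%

σ_{21d} = 4.34% × √21 = 19.888%.
ES multiplier = φ(z)/(1−α) = 0.175397/0.1 = 1.754.
ES = 19.888% × 1.754 = 34.884%.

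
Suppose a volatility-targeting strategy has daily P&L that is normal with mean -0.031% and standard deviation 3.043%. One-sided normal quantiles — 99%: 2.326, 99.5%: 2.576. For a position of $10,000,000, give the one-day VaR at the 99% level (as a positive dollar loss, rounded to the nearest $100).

VaR = −μ + z·σ = −(-0.031%) + 2.326 × 3.043% = 7.109%.
On $10,000,000: 0.07109 × $10,000,000 = $710,900.

$710,900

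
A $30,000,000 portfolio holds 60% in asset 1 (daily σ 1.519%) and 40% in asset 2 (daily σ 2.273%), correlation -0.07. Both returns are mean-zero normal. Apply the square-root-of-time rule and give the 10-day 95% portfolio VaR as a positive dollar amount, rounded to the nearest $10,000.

$1,940,000

σ_p = √(0.6²·1.519² + 0.4²·2.273² + 2·-0.07·0.6·0.4·1.519·2.273) = 1.241%.
σ_{10d} = 1.241% × √10 = 3.924%.
z(95%) = 1.645.
VaR = 1.645 × 3.924% = 6.455%; on $30,000,000 that is $1,936,500.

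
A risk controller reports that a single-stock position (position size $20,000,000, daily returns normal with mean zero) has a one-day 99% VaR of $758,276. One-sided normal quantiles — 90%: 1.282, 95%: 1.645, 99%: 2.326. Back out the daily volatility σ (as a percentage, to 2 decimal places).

VaR as a fraction: $758,276 / $20,000,000 = 3.791%.
σ = VaR / z = 3.791% / 2.326 = 1.630%.

1.63%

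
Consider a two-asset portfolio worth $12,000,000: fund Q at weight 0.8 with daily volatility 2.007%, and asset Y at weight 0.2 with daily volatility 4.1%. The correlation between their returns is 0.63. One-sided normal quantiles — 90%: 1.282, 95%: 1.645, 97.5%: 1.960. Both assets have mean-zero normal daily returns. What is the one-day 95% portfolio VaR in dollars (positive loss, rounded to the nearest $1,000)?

σ_p² = 0.8²·2.007² + 0.2²·4.1² + 2·0.63·0.8·0.2·2.007·4.1 = 4.9093 (%²).
σ_p = √4.9093 = 2.216%.
VaR = 1.645 × 2.216% = 3.645%; on $12,000,000 that is $437,400.

$437,000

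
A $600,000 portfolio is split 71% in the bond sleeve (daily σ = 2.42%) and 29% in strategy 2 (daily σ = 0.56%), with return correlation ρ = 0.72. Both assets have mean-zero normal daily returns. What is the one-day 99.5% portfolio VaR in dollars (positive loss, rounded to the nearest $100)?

σ_p² = 0.71²·2.42² + 0.29²·0.56² + 2·0.72·0.71·0.29·2.42·0.56 = 3.3804 (%²).
σ_p = √3.3804 = 1.839%.
At 99.5%, z = 2.576.
VaR = 2.576 × 1.839% = 4.737%; on $600,000 that is $28,422.

$28,400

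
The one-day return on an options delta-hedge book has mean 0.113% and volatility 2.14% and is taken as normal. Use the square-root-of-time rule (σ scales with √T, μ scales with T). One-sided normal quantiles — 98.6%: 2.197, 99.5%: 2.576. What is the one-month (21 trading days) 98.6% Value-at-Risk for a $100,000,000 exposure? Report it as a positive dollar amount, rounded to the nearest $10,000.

$19,170,000

σ_{21d} = 2.14% × √21 = 9.807%; μ_{21d} = 21 × 0.113% = 2.373%.
VaR = −(2.373%) + 2.197 × 9.807% = 19.173%.
On $100,000,000: 0.19173 × $100,000,000 = $19,173,000.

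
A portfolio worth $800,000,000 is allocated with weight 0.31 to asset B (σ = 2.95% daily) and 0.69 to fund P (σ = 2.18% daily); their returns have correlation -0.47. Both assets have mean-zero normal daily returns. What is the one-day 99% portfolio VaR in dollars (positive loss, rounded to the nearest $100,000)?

$25,000,000

σ_p² = 0.31²·2.95² + 0.69²·2.18² + 2·-0.47·0.31·0.69·2.95·2.18 = 1.8059 (%²).
σ_p = √1.8059 = 1.344%.
At 99%, z = 2.326.
VaR = 2.326 × 1.344% = 3.126%; on $800,000,000 that is $25,008,000.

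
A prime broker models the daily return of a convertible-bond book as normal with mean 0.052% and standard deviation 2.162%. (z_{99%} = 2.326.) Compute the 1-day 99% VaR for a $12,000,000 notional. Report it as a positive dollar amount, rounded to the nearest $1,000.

$597,000

VaR = −μ + z·σ = −(0.052%) + 2.326 × 2.162% = 4.977%.
On $12,000,000: 0.04977 × $12,000,000 = $597,240.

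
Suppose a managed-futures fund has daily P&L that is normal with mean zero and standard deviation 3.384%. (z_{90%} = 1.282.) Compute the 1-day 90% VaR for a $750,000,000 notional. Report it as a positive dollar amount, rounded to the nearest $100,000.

VaR = z·σ = 1.282 × 3.384% = 4.338%.
On $750,000,000: 0.04338 × $750,000,000 = $32,535,000.

$32,500,000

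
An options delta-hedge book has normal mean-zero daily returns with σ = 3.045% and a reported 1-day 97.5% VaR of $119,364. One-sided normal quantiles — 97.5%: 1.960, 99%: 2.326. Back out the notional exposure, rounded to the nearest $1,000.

$2,000,000

VaR as a fraction of value: z·σ = 1.960 × 3.045% = 5.9682%.
Position = $119,364 / 0.059682 = $2,000,000.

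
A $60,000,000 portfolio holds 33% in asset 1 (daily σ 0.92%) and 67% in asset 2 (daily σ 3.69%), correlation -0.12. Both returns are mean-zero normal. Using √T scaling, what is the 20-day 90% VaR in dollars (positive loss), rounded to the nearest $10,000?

σ_p = √(0.33²·0.92² + 0.67²·3.69² + 2·-0.12·0.33·0.67·0.92·3.69) = 2.454%.
σ_{20d} = 2.454% × √20 = 10.975%.
z(90%) = 1.282.
VaR = 1.282 × 10.975% = 14.070%; on $60,000,000 that is $8,442,000.

$8,440,000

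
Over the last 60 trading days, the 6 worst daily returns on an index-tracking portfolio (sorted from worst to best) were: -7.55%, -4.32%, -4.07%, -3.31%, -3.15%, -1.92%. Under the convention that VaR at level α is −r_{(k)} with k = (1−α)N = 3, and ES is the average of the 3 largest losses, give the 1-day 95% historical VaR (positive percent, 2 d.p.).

k = 3; the 3rd lowest return is -4.07%, so VaR = 4.07%.

4.07%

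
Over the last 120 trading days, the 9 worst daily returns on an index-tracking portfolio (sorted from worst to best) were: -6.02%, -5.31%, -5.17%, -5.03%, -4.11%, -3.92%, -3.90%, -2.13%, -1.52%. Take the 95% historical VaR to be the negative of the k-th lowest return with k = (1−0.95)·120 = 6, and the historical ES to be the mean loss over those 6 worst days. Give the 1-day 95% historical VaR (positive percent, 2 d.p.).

k = 6; the 6th lowest return is -3.92%, so VaR = 3.92%.

3.92%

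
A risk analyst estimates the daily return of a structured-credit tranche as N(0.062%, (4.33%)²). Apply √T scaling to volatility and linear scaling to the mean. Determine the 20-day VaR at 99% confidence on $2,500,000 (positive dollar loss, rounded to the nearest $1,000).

$1,095,000

At 99%, z = 2.326.
σ_{20d} = 4.33% × √20 = 19.364%; μ_{20d} = 20 × 0.062% = 1.240%.
VaR = −(1.240%) + 2.326 × 19.364% = 43.801%.
On $2,500,000: 0.43801 × $2,500,000 = $1,095,025.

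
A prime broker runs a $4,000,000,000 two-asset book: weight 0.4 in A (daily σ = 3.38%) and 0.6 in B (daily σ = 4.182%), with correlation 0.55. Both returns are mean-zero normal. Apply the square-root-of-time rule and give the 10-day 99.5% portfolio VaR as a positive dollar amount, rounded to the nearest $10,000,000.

σ_p = √(0.4²·3.38² + 0.6²·4.182² + 2·0.55·0.4·0.6·3.38·4.182) = 3.443%.
σ_{10d} = 3.443% × √10 = 10.888%.
z(99.5%) = 2.576.
VaR = 2.576 × 10.888% = 28.047%; on $4,000,000,000 that is $1,121,880,000.

$1,120,000,000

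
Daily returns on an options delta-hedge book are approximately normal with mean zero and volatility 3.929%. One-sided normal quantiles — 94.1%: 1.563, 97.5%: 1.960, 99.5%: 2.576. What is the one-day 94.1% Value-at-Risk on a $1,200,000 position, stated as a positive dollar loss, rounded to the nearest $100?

VaR = z·σ = 1.563 × 3.929% = 6.141%.
On $1,200,000: 0.06141 × $1,200,000 = $73,692.

$73,700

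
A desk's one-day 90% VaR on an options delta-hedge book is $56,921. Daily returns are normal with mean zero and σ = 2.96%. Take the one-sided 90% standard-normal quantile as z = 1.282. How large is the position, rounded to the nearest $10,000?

$1,500,000

VaR as a fraction of value: z·σ = 1.282 × 2.96% = 3.79472%.
Position = $56,921 / 0.0379472 = $1,500,005.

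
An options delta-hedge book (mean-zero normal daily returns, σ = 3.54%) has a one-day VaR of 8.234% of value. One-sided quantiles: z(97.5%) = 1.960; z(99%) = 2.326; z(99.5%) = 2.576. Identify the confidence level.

99%

Implied z = VaR/σ = 8.234 / 3.54 = 2.326.
This matches z(99%) = 2.326.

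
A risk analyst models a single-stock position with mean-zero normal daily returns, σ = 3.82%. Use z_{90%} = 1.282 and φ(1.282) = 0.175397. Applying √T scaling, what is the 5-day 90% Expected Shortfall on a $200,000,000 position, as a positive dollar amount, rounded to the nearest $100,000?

σ_{5d} = 3.82% × √5 = 8.542%.
ES multiplier = φ(z)/(1−α) = 0.175397/0.1 = 1.754.
ES = 8.542% × 1.754 = 14.983%; on $200,000,000: $29,966,000.

$30,000,000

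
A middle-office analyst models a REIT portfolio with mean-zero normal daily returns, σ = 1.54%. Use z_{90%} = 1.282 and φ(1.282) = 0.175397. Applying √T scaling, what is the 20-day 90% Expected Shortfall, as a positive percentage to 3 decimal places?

σ_{20d} = 1.54% × √20 = 6.887%.
ES multiplier = φ(z)/(1−α) = 0.175397/0.1 = 1.754.
ES = 6.887% × 1.754 = 12.080%.

12.080%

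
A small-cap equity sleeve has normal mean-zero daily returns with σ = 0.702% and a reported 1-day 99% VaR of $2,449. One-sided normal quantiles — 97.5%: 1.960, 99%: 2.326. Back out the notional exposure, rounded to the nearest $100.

$150,000

VaR as a fraction of value: z·σ = 2.326 × 0.702% = 1.63285%.
Position = $2,449 / 0.0163285 = $149,983.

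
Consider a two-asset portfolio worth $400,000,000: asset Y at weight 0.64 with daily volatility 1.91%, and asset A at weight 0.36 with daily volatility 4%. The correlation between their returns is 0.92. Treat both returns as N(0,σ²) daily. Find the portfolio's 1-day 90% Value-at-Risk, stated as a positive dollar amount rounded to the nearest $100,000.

$13,400,000

σ_p² = 0.64²·1.91² + 0.36²·4² + 2·0.92·0.64·0.36·1.91·4 = 6.8067 (%²).
σ_p = √6.8067 = 2.609%.
At 90%, z = 1.282.
VaR = 1.282 × 2.609% = 3.345%; on $400,000,000 that is $13,380,000.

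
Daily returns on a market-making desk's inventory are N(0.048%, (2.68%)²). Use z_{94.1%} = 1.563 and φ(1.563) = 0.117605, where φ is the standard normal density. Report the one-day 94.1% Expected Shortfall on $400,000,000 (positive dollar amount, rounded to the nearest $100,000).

Tail multiplier: φ(z)/(1−α) = 0.117605 / 0.059 = 1.993.
ES = −(0.048%) + 2.68% × 1.993 = 5.293%.
On $400,000,000: 0.05293 × $400,000,000 = $21,172,000.

$21,200,000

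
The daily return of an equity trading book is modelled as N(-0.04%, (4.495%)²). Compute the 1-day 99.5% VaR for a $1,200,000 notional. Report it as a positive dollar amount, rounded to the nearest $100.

At 99.5% one-sided, z = 2.576.
VaR = −μ + z·σ = −(-0.04%) + 2.576 × 4.495% = 11.619%.
On $1,200,000: 0.11619 × $1,200,000 = $139,428.

$139,400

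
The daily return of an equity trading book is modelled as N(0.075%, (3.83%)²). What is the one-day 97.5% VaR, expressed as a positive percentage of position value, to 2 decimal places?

At 97.5% one-sided, z = 1.960.
VaR = −μ + z·σ = −(0.075%) + 1.960 × 3.83% = 7.432%.

7.43%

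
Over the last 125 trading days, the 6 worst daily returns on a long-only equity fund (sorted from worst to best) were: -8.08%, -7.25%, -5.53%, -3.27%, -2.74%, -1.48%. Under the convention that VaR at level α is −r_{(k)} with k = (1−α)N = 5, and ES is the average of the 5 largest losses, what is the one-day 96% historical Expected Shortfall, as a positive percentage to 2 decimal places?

The 5 worst returns sum to -26.87%.
ES = −(-26.87%) / 5 = 5.374% ≈ 5.37%.

5.37%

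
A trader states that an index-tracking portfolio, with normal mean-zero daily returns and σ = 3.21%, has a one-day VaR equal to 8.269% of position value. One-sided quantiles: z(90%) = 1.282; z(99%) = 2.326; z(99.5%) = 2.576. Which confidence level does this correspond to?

99.5%

Implied z = VaR/σ = 8.269 / 3.21 = 2.576.
This matches z(99.5%) = 2.576.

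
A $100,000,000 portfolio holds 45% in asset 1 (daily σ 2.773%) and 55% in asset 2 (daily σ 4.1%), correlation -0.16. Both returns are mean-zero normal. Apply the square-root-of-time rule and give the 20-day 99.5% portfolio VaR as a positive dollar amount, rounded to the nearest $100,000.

σ_p = √(0.45²·2.773² + 0.55²·4.1² + 2·-0.16·0.45·0.55·2.773·4.1) = 2.396%.
σ_{20d} = 2.396% × √20 = 10.715%.
z(99.5%) = 2.576.
VaR = 2.576 × 10.715% = 27.602%; on $100,000,000 that is $27,602,000.

$27,600,000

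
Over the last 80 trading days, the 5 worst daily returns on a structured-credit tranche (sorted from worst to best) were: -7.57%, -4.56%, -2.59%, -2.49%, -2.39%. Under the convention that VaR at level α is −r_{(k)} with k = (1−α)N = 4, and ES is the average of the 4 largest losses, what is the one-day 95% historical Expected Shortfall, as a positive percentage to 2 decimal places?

The 4 worst returns sum to -17.21%.
ES = −(-17.21%) / 4 = 4.3025% ≈ 4.30%.

4.30%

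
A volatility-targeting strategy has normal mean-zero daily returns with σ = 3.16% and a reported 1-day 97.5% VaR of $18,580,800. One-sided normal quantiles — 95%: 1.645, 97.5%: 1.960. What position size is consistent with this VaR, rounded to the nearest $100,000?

VaR as a fraction of value: z·σ = 1.960 × 3.16% = 6.1936%.
Position = $18,580,800 / 0.061936 = $300,000,000.

$300,000,000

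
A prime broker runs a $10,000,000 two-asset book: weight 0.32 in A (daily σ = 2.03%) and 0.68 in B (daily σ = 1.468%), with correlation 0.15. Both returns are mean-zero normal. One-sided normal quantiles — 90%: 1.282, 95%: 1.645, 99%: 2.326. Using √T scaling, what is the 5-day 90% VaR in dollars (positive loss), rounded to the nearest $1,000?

$364,000

σ_p = √(0.32²·2.03² + 0.68²·1.468² + 2·0.15·0.32·0.68·2.03·1.468) = 1.270%.
σ_{5d} = 1.270% × √5 = 2.840%.
VaR = 1.282 × 2.840% = 3.641%; on $10,000,000 that is $364,100.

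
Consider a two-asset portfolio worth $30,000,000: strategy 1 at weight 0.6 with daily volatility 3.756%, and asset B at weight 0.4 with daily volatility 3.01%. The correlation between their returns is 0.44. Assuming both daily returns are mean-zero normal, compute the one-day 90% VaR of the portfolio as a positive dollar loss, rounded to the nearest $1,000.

σ_p² = 0.6²·3.756² + 0.4²·3.01² + 2·0.44·0.6·0.4·3.756·3.01 = 8.9161 (%²).
σ_p = √8.9161 = 2.986%.
At 90%, z = 1.282.
VaR = 1.282 × 2.986% = 3.828%; on $30,000,000 that is $1,148,400.

$1,148,000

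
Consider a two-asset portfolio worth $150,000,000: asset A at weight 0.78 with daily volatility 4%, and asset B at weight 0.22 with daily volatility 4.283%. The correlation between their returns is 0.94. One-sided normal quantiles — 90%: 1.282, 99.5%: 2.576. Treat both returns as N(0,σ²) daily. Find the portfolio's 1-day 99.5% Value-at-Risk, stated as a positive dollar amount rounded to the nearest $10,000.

$15,530,000

σ_p² = 0.78²·4² + 0.22²·4.283² + 2·0.94·0.78·0.22·4·4.283 = 16.1492 (%²).
σ_p = √16.1492 = 4.019%.
VaR = 2.576 × 4.019% = 10.353%; on $150,000,000 that is $15,529,500.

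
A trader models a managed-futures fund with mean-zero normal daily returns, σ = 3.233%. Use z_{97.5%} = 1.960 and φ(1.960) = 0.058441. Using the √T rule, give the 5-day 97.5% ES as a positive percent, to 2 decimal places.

σ_{5d} = 3.233% × √5 = 7.229%.
ES multiplier = φ(z)/(1−α) = 0.058441/0.025 = 2.338.
ES = 7.229% × 2.338 = 16.901%.

16.90%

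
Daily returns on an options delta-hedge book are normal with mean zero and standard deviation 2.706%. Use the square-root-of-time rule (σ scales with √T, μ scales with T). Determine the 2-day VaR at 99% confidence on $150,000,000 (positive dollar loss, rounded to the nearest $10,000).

At 99%, z = 2.326.
σ_{2d} = 2.706% × √2 = 3.827%.
VaR = 2.326 × 3.827% = 8.902%.
On $150,000,000: 0.08902 × $150,000,000 = $13,353,000.

$13,350,000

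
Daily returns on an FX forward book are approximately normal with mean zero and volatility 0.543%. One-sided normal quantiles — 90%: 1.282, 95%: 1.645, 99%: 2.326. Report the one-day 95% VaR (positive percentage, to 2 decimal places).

VaR = z·σ = 1.645 × 0.543% = 0.893%.

0.89%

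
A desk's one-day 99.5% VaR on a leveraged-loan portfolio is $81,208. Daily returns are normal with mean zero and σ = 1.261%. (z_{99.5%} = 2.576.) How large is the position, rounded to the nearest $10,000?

$2,500,000

VaR as a fraction of value: z·σ = 2.576 × 1.261% = 3.24834%.
Position = $81,208 / 0.0324834 = $2,499,988.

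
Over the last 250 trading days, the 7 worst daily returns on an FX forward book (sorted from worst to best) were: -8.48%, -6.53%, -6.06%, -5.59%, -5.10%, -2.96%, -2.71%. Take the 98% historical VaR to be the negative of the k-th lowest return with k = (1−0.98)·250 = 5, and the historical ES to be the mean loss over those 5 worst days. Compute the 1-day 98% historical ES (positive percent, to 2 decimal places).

6.35%

The 5 worst returns sum to -31.76%.
ES = −(-31.76%) / 5 = 6.352% ≈ 6.35%.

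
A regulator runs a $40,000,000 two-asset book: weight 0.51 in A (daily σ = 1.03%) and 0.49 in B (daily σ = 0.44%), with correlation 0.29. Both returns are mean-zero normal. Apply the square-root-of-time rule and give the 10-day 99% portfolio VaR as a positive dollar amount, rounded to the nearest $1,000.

σ_p = √(0.51²·1.03² + 0.49²·0.44² + 2·0.29·0.51·0.49·1.03·0.44) = 0.623%.
σ_{10d} = 0.623% × √10 = 1.970%.
z(99%) = 2.326.
VaR = 2.326 × 1.970% = 4.582%; on $40,000,000 that is $1,832,800.

$1,833,000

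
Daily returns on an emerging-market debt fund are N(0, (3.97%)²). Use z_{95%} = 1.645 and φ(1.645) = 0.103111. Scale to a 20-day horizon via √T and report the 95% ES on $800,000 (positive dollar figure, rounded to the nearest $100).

σ_{20d} = 3.97% × √20 = 17.754%.
ES multiplier = φ(z)/(1−α) = 0.103111/0.05 = 2.062.
ES = 17.754% × 2.062 = 36.609%; on $800,000: $292,872.

$292,900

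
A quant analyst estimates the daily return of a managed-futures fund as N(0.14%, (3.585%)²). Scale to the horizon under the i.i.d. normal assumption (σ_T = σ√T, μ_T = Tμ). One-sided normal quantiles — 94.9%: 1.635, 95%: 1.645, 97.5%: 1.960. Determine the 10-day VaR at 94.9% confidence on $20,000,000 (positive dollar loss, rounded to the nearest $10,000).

σ_{10d} = 3.585% × √10 = 11.337%; μ_{10d} = 10 × 0.14% = 1.400%.
VaR = −(1.400%) + 1.635 × 11.337% = 17.136%.
On $20,000,000: 0.17136 × $20,000,000 = $3,427,200.

$3,430,000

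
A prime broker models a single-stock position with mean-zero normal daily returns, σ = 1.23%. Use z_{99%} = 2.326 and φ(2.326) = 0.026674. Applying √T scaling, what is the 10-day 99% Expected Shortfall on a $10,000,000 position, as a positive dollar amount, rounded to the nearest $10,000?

$1,040,000

σ_{10d} = 1.23% × √10 = 3.890%.
ES multiplier = φ(z)/(1−α) = 0.026674/0.01 = 2.667.
ES = 3.890% × 2.667 = 10.375%; on $10,000,000: $1,037,500.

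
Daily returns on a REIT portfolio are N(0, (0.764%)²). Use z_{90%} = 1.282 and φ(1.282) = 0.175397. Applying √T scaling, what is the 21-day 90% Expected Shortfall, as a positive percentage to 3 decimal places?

6.141%

σ_{21d} = 0.764% × √21 = 3.501%.
ES multiplier = φ(z)/(1−α) = 0.175397/0.1 = 1.754.
ES = 3.501% × 1.754 = 6.141%.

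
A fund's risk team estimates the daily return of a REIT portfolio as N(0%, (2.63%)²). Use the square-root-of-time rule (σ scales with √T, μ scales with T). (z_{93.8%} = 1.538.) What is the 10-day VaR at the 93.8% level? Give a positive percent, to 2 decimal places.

12.79%

σ_{10d} = 2.63% × √10 = 8.317%.
VaR = 1.538 × 8.317% = 12.792%.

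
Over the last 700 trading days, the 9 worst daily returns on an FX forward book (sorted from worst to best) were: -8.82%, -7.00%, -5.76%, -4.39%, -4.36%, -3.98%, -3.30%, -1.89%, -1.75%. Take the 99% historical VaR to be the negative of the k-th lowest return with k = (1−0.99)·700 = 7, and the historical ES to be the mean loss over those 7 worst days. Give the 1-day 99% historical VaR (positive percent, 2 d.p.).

3.30%

k = 7; the 7th lowest return is -3.30%, so VaR = 3.30%.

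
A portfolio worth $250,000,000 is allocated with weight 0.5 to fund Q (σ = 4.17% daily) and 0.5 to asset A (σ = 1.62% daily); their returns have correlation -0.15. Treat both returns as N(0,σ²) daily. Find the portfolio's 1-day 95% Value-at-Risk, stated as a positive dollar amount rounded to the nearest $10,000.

$8,720,000

σ_p² = 0.5²·4.17² + 0.5²·1.62² + 2·-0.15·0.5·0.5·4.17·1.62 = 4.4967 (%²).
σ_p = √4.4967 = 2.121%.
At 95%, z = 1.645.
VaR = 1.645 × 2.121% = 3.489%; on $250,000,000 that is $8,722,500.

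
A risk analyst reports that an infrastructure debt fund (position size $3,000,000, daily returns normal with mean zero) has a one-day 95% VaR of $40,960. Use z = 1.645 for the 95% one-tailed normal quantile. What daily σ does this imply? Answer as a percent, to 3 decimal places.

VaR as a fraction: $40,960 / $3,000,000 = 1.365%.
σ = VaR / z = 1.365% / 1.645 = 0.830%.

0.830%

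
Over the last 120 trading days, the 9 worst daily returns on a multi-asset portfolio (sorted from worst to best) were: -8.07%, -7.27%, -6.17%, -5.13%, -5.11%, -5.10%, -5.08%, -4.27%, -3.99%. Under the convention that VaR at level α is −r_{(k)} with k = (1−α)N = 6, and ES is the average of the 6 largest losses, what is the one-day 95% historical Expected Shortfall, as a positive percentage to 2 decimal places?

6.14%

The 6 worst returns sum to -36.85%.
ES = −(-36.85%) / 6 = 6.1416…% ≈ 6.14%.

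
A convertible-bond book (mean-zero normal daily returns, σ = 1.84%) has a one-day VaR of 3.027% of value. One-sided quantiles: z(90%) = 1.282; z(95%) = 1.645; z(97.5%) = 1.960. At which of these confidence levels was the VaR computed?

Implied z = VaR/σ = 3.027 / 1.84 = 1.645.
This matches z(95%) = 1.645.

95%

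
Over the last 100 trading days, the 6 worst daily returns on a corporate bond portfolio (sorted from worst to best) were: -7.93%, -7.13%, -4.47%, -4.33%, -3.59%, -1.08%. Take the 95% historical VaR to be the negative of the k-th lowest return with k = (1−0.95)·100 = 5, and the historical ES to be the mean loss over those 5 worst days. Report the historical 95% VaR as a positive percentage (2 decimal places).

3.59%

k = 5; the 5th lowest return is -3.59%, so VaR = 3.59%.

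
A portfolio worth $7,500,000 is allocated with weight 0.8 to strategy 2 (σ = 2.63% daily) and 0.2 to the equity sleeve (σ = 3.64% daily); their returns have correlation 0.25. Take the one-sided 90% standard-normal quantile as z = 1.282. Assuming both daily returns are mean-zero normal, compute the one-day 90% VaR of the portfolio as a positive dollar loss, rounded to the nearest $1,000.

$230,000

σ_p² = 0.8²·2.63² + 0.2²·3.64² + 2·0.25·0.8·0.2·2.63·3.64 = 5.7227 (%²).
σ_p = √5.7227 = 2.392%.
VaR = 1.282 × 2.392% = 3.067%; on $7,500,000 that is $230,025.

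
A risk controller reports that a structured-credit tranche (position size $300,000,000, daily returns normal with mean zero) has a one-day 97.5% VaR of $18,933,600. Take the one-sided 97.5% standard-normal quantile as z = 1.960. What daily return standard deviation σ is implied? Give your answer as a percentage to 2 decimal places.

3.22%

VaR as a fraction: $18,933,600 / $300,000,000 = 6.311%.
σ = VaR / z = 6.311% / 1.960 = 3.220%.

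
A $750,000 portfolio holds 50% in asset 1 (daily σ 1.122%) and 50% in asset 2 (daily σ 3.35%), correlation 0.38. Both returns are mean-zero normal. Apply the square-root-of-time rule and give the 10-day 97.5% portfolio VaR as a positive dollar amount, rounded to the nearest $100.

$91,000

σ_p = √(0.5²·1.122² + 0.5²·3.35² + 2·0.38·0.5·0.5·1.122·3.35) = 1.958%.
σ_{10d} = 1.958% × √10 = 6.192%.
z(97.5%) = 1.960.
VaR = 1.960 × 6.192% = 12.136%; on $750,000 that is $91,020.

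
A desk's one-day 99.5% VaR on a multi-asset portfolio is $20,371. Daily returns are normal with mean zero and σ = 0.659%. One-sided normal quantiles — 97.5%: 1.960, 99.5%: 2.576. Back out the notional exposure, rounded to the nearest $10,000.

VaR as a fraction of value: z·σ = 2.576 × 0.659% = 1.69758%.
Position = $20,371 / 0.0169758 = $1,200,000.

$1,200,000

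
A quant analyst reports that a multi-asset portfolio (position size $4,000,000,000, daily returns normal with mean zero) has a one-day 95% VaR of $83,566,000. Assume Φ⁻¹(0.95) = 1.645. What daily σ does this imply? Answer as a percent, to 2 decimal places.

VaR as a fraction: $83,566,000 / $4,000,000,000 = 2.089%.
σ = VaR / z = 2.089% / 1.645 = 1.270%.

1.27%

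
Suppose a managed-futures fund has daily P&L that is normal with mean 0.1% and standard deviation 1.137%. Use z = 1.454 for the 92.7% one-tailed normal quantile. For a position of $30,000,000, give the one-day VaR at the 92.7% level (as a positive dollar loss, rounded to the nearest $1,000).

$466,000

VaR = −μ + z·σ = −(0.1%) + 1.454 × 1.137% = 1.553%.
On $30,000,000: 0.01553 × $30,000,000 = $465,900.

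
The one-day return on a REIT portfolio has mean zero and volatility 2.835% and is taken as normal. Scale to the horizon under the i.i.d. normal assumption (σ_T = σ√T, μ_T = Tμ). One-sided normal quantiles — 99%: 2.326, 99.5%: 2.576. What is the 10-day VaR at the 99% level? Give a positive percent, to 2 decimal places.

20.85%

σ_{10d} = 2.835% × √10 = 8.965%.
VaR = 2.326 × 8.965% = 20.853%.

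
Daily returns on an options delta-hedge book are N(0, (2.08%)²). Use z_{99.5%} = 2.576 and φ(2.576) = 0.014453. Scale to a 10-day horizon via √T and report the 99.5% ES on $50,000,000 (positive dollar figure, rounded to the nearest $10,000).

$9,510,000

σ_{10d} = 2.08% × √10 = 6.578%.
ES multiplier = φ(z)/(1−α) = 0.014453/0.005 = 2.891.
ES = 6.578% × 2.891 = 19.017%; on $50,000,000: $9,508,500.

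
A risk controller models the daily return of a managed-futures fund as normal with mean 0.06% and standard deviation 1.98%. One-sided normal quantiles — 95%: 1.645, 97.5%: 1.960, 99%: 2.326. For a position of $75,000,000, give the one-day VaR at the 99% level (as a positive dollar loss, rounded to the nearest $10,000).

VaR = −μ + z·σ = −(0.06%) + 2.326 × 1.98% = 4.545%.
On $75,000,000: 0.04545 × $75,000,000 = $3,408,750.

$3,410,000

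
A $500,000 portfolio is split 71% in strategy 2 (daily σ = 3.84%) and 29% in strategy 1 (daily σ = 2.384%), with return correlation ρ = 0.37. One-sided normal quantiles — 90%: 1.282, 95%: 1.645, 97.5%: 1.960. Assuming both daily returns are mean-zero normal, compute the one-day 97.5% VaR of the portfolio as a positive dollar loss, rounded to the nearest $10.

$29,900

σ_p² = 0.71²·3.84² + 0.29²·2.384² + 2·0.37·0.71·0.29·3.84·2.384 = 9.3061 (%²).
σ_p = √9.3061 = 3.051%.
VaR = 1.960 × 3.051% = 5.980%; on $500,000 that is $29,900.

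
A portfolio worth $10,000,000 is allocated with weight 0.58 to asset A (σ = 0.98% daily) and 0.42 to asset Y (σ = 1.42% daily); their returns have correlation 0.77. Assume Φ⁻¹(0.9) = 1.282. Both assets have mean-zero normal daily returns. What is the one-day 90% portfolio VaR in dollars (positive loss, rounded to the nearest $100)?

$140,500

σ_p² = 0.58²·0.98² + 0.42²·1.42² + 2·0.77·0.58·0.42·0.98·1.42 = 1.2008 (%²).
σ_p = √1.2008 = 1.096%.
VaR = 1.282 × 1.096% = 1.405%; on $10,000,000 that is $140,500.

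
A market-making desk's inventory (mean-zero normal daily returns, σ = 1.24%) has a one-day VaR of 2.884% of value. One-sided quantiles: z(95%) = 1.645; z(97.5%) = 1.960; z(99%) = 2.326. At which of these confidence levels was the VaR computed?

99%

Implied z = VaR/σ = 2.884 / 1.24 = 2.326.
This matches z(99%) = 2.326.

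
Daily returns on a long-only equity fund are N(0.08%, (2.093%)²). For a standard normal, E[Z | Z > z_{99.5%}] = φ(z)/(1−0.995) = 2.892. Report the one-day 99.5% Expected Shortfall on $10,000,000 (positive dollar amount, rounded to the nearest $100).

$597,300

ES = −(0.08%) + 2.093% × 2.892 = 5.973%.
On $10,000,000: 0.05973 × $10,000,000 = $597,300.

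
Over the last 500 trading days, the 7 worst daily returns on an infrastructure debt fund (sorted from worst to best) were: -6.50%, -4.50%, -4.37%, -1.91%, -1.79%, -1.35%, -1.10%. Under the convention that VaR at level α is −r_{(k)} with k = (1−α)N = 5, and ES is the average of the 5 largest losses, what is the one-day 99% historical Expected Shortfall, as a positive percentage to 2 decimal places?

3.81%

The 5 worst returns sum to -19.07%.
ES = −(-19.07%) / 5 = 3.814% ≈ 3.81%.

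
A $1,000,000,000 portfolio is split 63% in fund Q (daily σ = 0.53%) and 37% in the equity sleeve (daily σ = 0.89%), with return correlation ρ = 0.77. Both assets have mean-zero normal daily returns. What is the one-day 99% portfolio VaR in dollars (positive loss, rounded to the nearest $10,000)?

σ_p² = 0.63²·0.53² + 0.37²·0.89² + 2·0.77·0.63·0.37·0.53·0.89 = 0.3893 (%²).
σ_p = √0.3893 = 0.624%.
At 99%, z = 2.326.
VaR = 2.326 × 0.624% = 1.451%; on $1,000,000,000 that is $14,510,000.

$14,510,000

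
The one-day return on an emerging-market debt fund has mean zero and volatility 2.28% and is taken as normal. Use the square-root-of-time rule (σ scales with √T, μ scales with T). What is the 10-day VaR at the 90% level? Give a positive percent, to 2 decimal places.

At 90%, z = 1.282.
σ_{10d} = 2.28% × √10 = 7.210%.
VaR = 1.282 × 7.210% = 9.243%.

9.24%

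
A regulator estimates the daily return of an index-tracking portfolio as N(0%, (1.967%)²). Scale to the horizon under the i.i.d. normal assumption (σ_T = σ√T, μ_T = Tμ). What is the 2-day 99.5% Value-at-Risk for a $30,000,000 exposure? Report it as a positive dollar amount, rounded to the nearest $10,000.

At 99.5%, z = 2.576.
σ_{2d} = 1.967% × √2 = 2.782%.
VaR = 2.576 × 2.782% = 7.166%.
On $30,000,000: 0.07166 × $30,000,000 = $2,149,800.

$2,150,000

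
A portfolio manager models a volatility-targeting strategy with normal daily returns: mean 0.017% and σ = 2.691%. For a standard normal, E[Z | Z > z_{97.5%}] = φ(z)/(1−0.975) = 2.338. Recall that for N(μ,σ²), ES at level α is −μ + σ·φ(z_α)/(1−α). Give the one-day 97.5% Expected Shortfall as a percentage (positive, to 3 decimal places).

6.275%

ES = −(0.017%) + 2.691% × 2.338 = 6.275%.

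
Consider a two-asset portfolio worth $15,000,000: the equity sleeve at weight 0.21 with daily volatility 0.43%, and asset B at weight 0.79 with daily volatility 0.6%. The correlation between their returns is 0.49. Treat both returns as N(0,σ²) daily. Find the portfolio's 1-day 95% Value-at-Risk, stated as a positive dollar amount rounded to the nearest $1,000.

$129,000

σ_p² = 0.21²·0.43² + 0.79²·0.6² + 2·0.49·0.21·0.79·0.43·0.6 = 0.2748 (%²).
σ_p = √0.2748 = 0.524%.
At 95%, z = 1.645.
VaR = 1.645 × 0.524% = 0.862%; on $15,000,000 that is $129,300.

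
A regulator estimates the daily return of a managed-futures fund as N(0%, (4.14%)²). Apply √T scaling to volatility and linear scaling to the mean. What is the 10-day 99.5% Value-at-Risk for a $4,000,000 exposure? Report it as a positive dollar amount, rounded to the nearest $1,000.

At 99.5%, z = 2.576.
σ_{10d} = 4.14% × √10 = 13.092%.
VaR = 2.576 × 13.092% = 33.725%.
On $4,000,000: 0.33725 × $4,000,000 = $1,349,000.

$1,349,000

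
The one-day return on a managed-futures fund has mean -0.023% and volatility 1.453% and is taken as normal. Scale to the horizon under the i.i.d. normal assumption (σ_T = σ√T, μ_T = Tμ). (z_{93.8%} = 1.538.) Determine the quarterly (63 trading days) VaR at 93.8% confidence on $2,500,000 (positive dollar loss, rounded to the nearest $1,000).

σ_{63d} = 1.453% × √63 = 11.533%; μ_{63d} = 63 × -0.023% = -1.449%.
VaR = −(-1.449%) + 1.538 × 11.533% = 19.187%.
On $2,500,000: 0.19187 × $2,500,000 = $479,675.

$480,000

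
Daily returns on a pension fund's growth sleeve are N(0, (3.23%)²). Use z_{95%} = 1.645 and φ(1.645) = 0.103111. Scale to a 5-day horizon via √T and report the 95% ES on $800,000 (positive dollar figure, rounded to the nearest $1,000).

σ_{5d} = 3.23% × √5 = 7.222%.
ES multiplier = φ(z)/(1−α) = 0.103111/0.05 = 2.062.
ES = 7.222% × 2.062 = 14.892%; on $800,000: $119,136.

$119,000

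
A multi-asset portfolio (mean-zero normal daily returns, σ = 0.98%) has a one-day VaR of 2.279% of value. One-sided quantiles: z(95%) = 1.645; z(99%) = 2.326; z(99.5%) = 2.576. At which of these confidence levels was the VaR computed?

Implied z = VaR/σ = 2.279 / 0.98 = 2.326.
This matches z(99%) = 2.326.

99%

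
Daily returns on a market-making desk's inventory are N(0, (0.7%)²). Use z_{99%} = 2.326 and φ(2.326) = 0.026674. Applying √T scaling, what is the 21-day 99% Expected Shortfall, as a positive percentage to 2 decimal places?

σ_{21d} = 0.7% × √21 = 3.208%.
ES multiplier = φ(z)/(1−α) = 0.026674/0.01 = 2.667.
ES = 3.208% × 2.667 = 8.556%.

8.56%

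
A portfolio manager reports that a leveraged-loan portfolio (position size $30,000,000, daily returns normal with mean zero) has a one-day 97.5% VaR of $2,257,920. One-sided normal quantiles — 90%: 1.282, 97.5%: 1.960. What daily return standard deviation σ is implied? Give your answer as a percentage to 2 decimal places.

3.84%

VaR as a fraction: $2,257,920 / $30,000,000 = 7.526%.
σ = VaR / z = 7.526% / 1.960 = 3.840%.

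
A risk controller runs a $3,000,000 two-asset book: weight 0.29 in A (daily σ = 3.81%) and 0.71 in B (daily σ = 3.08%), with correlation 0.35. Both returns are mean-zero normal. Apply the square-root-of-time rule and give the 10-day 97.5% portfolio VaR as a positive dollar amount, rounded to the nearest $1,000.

σ_p = √(0.29²·3.81² + 0.71²·3.08² + 2·0.35·0.29·0.71·3.81·3.08) = 2.774%.
σ_{10d} = 2.774% × √10 = 8.772%.
z(97.5%) = 1.960.
VaR = 1.960 × 8.772% = 17.193%; on $3,000,000 that is $515,790.

$516,000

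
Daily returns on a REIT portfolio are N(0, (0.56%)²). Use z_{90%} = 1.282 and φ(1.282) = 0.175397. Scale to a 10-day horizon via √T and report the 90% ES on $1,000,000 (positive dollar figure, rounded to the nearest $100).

$31,100

σ_{10d} = 0.56% × √10 = 1.771%.
ES multiplier = φ(z)/(1−α) = 0.175397/0.1 = 1.754.
ES = 1.771% × 1.754 = 3.106%; on $1,000,000: $31,060.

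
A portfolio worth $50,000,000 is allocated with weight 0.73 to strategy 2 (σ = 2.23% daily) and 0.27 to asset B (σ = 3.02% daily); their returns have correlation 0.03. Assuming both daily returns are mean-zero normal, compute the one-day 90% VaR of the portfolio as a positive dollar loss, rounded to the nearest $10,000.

$1,180,000

σ_p² = 0.73²·2.23² + 0.27²·3.02² + 2·0.03·0.73·0.27·2.23·3.02 = 3.3946 (%²).
σ_p = √3.3946 = 1.842%.
At 90%, z = 1.282.
VaR = 1.282 × 1.842% = 2.361%; on $50,000,000 that is $1,180,500.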